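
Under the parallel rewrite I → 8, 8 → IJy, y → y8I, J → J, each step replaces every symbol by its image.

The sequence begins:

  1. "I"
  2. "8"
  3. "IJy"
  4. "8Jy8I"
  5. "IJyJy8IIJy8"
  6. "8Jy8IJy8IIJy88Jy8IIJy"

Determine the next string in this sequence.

IJyJy8IIJy8Jy8IIJy88Jy8IIJyIJyJy8IIJy88Jy8I

φ(8Jy8IJy8IIJy88Jy8IIJy) expands symbol-by-symbol to IJy J y8I IJy 8 J y8I IJy 8 8 J y8I IJy IJy J y8I IJy 8 8 J y8I; joining the 21 pieces gives the next term.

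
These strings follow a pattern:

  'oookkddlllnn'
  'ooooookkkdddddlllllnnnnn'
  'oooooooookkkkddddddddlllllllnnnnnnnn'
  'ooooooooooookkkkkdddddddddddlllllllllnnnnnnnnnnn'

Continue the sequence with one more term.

oooooooooooooookkkkkkddddddddddddddlllllllllllnnnnnnnnnnnnnn

Each string has the form o^{3n} k^{n+1} d^{3n-1} l^{2n+1} n^{3n-1} (n = 1, 2, …).
For the next term, n = 5, so the run lengths are 15, 6, 14, 11, 14.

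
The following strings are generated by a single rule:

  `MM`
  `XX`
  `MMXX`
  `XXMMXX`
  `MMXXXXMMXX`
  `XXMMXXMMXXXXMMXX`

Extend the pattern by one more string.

Each term (from the third on) is the two preceding terms concatenated in order: term 3 = MM·XX = MMXX.
So term 7 is MMXXXXMMXX·XXMMXXMMXXXXMMXX.

MMXXXXMMXXXXMMXXMMXXXXMMXX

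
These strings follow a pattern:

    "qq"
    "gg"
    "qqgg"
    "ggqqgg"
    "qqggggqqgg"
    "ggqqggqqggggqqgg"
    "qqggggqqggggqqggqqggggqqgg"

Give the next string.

Each term (from the third on) is the two preceding terms concatenated in order: term 3 = qq·gg = qqgg.
Continuing: ggqqggqqggggqqgg · qqggggqqggggqqggqqggggqqgg gives term 8.

ggqqggqqggggqqggqqggggqqggggqqggqqggggqqgg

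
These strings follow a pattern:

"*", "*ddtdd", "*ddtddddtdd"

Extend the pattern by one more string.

*ddtddddtddddtdd

Each term is the previous one with ddtdd appended.
So the next term is *ddtddddtdd·ddtdd.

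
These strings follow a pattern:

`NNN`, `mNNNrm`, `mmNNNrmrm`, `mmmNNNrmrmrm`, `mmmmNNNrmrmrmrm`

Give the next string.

mmmmmNNNrmrmrmrmrm

Every step adds m to the front and rm to the end of the previous string.
One more step from mmmmNNNrmrmrmrm gives the answer.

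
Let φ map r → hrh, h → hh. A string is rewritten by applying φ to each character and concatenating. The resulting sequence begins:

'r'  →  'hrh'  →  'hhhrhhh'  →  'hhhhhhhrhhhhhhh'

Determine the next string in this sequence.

Rewriting the 15 symbols of hhhhhhhrhhhhhhh one by one yields hh hh hh hh hh hh hh hrh hh hh hh hh hh hh hh; concatenated:

hhhhhhhhhhhhhhhrhhhhhhhhhhhhhhh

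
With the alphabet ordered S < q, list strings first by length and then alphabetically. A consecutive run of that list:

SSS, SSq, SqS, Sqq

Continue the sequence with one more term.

qSS

The successor of Sqq increments the rightmost position that isn't already q and resets every position after it to S.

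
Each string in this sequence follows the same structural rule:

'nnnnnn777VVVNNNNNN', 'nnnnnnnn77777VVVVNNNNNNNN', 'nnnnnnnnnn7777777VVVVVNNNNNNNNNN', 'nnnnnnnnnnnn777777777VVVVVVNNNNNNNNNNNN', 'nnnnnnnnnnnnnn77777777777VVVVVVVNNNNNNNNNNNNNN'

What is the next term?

nnnnnnnnnnnnnnnn7777777777777VVVVVVVVNNNNNNNNNNNNNNNN

Reading off run lengths: n runs 6, 8, 10, 12, 14; 7 runs 3, 5, 7, 9, 11; V runs 3, 4, 5, 6, 7; N runs 6, 8, 10, 12, 14 — each is linear in n, where the shown terms are n = 2, 3, 4, 5, 6.
For the next term, n = 7, so the run lengths are 16, 13, 8, 16.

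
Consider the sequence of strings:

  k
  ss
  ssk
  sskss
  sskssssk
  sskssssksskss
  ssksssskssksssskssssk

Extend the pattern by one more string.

ssksssskssksssskssssksskssssksskss

This is a Fibonacci-style word recurrence s(k) = s(k−1)·s(k−2): e.g. ss·k = ssk.
Continuing: ssksssskssksssskssssk · sskssssksskss gives term 8.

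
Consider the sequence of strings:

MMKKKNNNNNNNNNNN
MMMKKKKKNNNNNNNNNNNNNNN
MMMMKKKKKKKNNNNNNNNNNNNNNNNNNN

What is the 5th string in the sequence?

Reading off run lengths: M runs 2, 3, 4; K runs 3, 5, 7; N runs 11, 15, 19 — each is linear in n, where the shown terms are n = 2, 3, 4.
For term 5, n = 6, so the run lengths are 6, 11, 27.

MMMMMMKKKKKKKKKKKNNNNNNNNNNNNNNNNNNNNNNNNNNN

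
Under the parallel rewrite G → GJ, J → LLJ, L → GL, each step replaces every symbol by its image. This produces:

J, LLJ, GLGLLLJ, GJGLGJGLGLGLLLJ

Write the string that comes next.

Rewriting the 15 symbols of GJGLGJGLGLGLLLJ one by one yields GJ LLJ GJ GL GJ LLJ GJ GL GJ GL GJ GL GL GL LLJ; concatenated:

GJLLJGJGLGJLLJGJGLGJGLGJGLGLGLLLJ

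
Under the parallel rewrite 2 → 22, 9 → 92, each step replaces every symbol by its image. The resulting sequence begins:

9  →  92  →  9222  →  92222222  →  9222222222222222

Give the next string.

Replace each of the 16 characters of 9222222222222222 in place — 92 22 22 22 22 22 22 22 22 22 22 22 22 22 22 22 — and concatenate.

92222222222222222222222222222222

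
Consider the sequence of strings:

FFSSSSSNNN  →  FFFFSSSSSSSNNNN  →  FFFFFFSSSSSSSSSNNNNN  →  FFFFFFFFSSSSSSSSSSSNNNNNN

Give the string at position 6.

FFFFFFFFFFFFSSSSSSSSSSSSSSSNNNNNNNN

The n-th term is 2n F's then 2n+3 S's then n+2 N's (n = 1, 2, …).
Setting n = 6 gives 12, 15, 8 characters in each block.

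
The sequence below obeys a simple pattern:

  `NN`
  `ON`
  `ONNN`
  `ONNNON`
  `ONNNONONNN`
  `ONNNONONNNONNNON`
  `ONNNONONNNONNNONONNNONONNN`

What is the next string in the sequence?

From term 3 onward, concatenate the last term with the second-to-last: ON·NN = ONNN, ONNN·ON = ONNNON, …
Continuing: ONNNONONNNONNNONONNNONONNN · ONNNONONNNONNNON gives term 8.

ONNNONONNNONNNONONNNONONNNONNNONONNNONNNON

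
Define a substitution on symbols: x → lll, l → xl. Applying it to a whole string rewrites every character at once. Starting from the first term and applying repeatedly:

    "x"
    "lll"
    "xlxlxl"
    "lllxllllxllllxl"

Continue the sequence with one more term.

Applying the rule to each of the 15 symbols of lllxllllxllllxl gives the pieces xl xl xl lll xl xl xl xl lll xl xl xl xl lll xl, which concatenate to the answer.

xlxlxllllxlxlxlxllllxlxlxlxllllxl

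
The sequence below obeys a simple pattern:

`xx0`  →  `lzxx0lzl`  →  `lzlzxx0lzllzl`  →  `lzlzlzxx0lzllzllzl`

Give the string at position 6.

lzlzlzlzlzxx0lzllzllzllzllzl

s(k+1) = lz·s(k)·lzl, so each term gains lz as a prefix and lzl as a suffix.
From lzlzlzxx0lzllzllzl, 2 further steps: lzlzlzxx0lzllzllzl → lzlzlzlzxx0lzllzllzllzl → (answer).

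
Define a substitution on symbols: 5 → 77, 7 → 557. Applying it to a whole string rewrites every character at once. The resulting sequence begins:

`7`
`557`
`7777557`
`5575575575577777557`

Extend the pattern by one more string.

77775577777557777755777775575575575575577777557

Applying the rule to each of the 19 symbols of 5575575575577777557 gives the pieces 77 77 557 77 77 557 77 77 557 77 77 557 557 557 557 557 77 77 557, which concatenate to the answer.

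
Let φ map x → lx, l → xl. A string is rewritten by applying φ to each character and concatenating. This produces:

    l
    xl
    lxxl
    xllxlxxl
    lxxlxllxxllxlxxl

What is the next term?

Applying the rule to each of the 16 symbols of lxxlxllxxllxlxxl gives the pieces xl lx lx xl lx xl xl lx lx xl xl lx xl lx lx xl, which concatenate to the answer.

xllxlxxllxxlxllxlxxlxllxxllxlxxl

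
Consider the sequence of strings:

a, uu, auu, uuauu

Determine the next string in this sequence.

auuuuauu

This is a Fibonacci-style word recurrence s(k) = s(k−2)·s(k−1): e.g. a·uu = auu.
Continuing: auu · uuauu gives term 5.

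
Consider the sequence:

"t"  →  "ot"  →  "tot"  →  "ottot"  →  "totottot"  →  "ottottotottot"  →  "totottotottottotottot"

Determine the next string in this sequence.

From term 3 onward, concatenate the second-to-last term with the last: t·ot = tot, ot·tot = ottot, …
Continuing: ottottotottot · totottotottottotottot gives term 8.

ottottotottottotottotottottotottot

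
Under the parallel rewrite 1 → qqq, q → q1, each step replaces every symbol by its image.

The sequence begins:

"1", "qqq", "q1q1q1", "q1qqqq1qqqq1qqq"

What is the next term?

Rewriting the 15 symbols of q1qqqq1qqqq1qqq one by one yields q1 qqq q1 q1 q1 q1 qqq q1 q1 q1 q1 qqq q1 q1 q1; concatenated:

q1qqqq1q1q1q1qqqq1q1q1q1qqqq1q1q1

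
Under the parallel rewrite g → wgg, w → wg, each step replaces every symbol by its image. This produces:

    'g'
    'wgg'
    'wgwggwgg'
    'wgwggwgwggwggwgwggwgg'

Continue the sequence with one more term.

wgwggwgwggwggwgwggwgwggwggwgwggwggwgwggwgwggwggwgwggwgg

Replace each of the 21 characters of wgwggwgwggwggwgwggwgg in place — wg wgg wg wgg wgg wg wgg wg wgg wgg wg wgg wgg wg wgg wg wgg wgg wg wgg wgg — and concatenate.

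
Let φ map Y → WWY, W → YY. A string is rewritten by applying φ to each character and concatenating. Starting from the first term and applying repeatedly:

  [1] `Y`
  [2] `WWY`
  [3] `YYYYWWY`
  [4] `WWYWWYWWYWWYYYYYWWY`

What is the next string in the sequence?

YYYYWWYYYYYWWYYYYYWWYYYYYWWYWWYWWYWWYWWYYYYYWWY

Applying the rule to each of the 19 symbols of WWYWWYWWYWWYYYYYWWY gives the pieces YY YY WWY YY YY WWY YY YY WWY YY YY WWY WWY WWY WWY WWY YY YY WWY, which concatenate to the answer.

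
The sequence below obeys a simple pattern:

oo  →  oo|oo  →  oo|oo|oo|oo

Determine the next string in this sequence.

Every step duplicates the string with '|' between the halves.
Doubling oo|oo|oo|oo with '|' between the halves:

oo|oo|oo|oo|oo|oo|oo|oo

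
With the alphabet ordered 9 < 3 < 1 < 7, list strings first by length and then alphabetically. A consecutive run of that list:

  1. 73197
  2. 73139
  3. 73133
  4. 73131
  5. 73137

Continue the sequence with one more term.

Treat 73137 as a base-4 numeral over the given alphabet and add one, carrying through any trailing 7's.

73119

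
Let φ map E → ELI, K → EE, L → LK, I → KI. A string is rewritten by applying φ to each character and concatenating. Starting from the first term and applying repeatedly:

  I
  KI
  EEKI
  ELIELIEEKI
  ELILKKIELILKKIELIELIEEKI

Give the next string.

ELILKKILKEEEEKIELILKKILKEEEEKIELILKKIELILKKIELIELIEEKI

φ(ELILKKIELILKKIELIELIEEKI) expands symbol-by-symbol to ELI LK KI LK EE EE KI ELI LK KI LK EE EE KI ELI LK KI ELI LK KI ELI ELI EE KI; joining the 24 pieces gives the next term.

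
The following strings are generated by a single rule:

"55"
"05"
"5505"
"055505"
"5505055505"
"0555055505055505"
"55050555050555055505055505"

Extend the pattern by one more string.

055505550505550555050555050555055505055505

From term 3 onward, concatenate the second-to-last term with the last: 55·05 = 5505, 05·5505 = 055505, …
Continuing: 0555055505055505 · 55050555050555055505055505 gives term 8.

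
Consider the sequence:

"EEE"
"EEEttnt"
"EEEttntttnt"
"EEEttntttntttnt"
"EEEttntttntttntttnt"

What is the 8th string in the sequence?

EEEttntttntttntttntttntttntttnt

Each term is the previous one with ttnt appended.
From EEEttntttntttntttnt, 3 further steps: EEEttntttntttntttnt → EEEttntttntttntttntttnt → EEEttntttntttntttntttntttnt → (answer).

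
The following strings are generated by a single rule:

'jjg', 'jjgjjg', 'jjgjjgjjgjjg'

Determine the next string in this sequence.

jjgjjgjjgjjgjjgjjgjjgjjg

Every step duplicates the string.
One more doubling of jjgjjgjjgjjg gives the answer.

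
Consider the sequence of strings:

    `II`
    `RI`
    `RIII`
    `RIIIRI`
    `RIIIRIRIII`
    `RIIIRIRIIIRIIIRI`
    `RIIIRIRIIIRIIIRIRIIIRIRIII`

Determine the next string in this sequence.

RIIIRIRIIIRIIIRIRIIIRIRIIIRIIIRIRIIIRIIIRI

This is a Fibonacci-style word recurrence s(k) = s(k−1)·s(k−2): e.g. RI·II = RIII.
The next term joins RIIIRIRIIIRIIIRIRIIIRIRIII and RIIIRIRIIIRIIIRI.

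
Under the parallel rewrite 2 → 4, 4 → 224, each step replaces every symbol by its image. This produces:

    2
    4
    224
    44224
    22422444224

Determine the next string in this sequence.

Expanding 22422444224: 2→4, 2→4, 4→224, 2→4, 2→4, 4→224, 4→224, 4→224, 2→4, 2→4, 4→224. Concatenated: 4 4 224 4 4 224 224 224 4 4 224.

442244422422422444224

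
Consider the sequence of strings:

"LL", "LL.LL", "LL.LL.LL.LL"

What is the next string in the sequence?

s(k+1) = s(k)·.·s(k) — each term doubles the last with '.' between the halves.
Doubling LL.LL.LL.LL with '.' between the halves:

LL.LL.LL.LL.LL.LL.LL.LL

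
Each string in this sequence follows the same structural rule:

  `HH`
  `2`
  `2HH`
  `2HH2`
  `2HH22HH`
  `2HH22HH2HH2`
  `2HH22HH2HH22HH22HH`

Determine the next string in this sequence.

2HH22HH2HH22HH22HH2HH22HH2HH2

Each term (from the third on) is the previous term followed by the one before it: term 3 = 2·HH = 2HH.
So term 8 is 2HH22HH2HH22HH22HH·2HH22HH2HH2.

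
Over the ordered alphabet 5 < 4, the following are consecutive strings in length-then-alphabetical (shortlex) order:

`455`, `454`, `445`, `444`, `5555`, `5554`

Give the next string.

The successor of 5554 increments the rightmost position that isn't already 4 and resets every position after it to 5.

5545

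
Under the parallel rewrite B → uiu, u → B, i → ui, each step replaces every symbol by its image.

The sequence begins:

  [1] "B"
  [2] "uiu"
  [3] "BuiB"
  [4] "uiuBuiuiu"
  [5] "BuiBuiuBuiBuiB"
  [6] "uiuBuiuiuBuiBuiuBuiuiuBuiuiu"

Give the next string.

Rewriting the 28 symbols of uiuBuiuiuBuiBuiuBuiuiuBuiuiu one by one yields B ui B uiu B ui B ui B uiu B ui uiu B ui B uiu B ui B ui B uiu B ui B ui B; concatenated:

BuiBuiuBuiBuiBuiuBuiuiuBuiBuiuBuiBuiBuiuBuiBuiB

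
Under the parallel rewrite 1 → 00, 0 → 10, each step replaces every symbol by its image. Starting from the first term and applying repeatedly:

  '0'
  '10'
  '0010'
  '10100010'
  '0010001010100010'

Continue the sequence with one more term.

10100010101000100010001010100010

Replace each of the 16 characters of 0010001010100010 in place — 10 10 00 10 10 10 00 10 00 10 00 10 10 10 00 10 — and concatenate.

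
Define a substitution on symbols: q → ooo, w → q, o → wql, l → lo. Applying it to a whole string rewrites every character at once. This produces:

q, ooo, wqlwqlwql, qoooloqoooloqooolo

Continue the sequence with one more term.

Rewriting the 18 symbols of qoooloqoooloqooolo one by one yields ooo wql wql wql lo wql ooo wql wql wql lo wql ooo wql wql wql lo wql; concatenated:

ooowqlwqlwqllowqlooowqlwqlwqllowqlooowqlwqlwqllowql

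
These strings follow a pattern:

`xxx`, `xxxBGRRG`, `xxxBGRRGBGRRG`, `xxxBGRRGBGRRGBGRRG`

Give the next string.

xxxBGRRGBGRRGBGRRGBGRRG

Each term is the previous one with BGRRG appended.
So the next term is xxxBGRRGBGRRGBGRRG·BGRRG.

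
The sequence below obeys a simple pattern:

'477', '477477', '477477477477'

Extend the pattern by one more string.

477477477477477477477477

s(k+1) = s(k)·s(k) — each term doubles the last.
So the next term is two copies of 477477477477.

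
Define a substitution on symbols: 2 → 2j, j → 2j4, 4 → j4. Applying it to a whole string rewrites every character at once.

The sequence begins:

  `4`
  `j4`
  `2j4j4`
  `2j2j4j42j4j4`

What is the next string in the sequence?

2j2j42j2j4j42j4j42j2j4j42j4j4

Apply φ to 2j2j4j42j4j4 symbol by symbol: 2→2j, j→2j4, 2→2j, j→2j4, 4→j4, j→2j4, 4→j4, 2→2j, j→2j4, 4→j4, j→2j4, 4→j4; joined: 2j 2j4 2j 2j4 j4 2j4 j4 2j 2j4 j4 2j4 j4.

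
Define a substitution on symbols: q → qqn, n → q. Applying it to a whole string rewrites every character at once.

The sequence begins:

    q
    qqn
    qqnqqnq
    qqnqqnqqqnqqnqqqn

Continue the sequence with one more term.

Rewriting the 17 symbols of qqnqqnqqqnqqnqqqn one by one yields qqn qqn q qqn qqn q qqn qqn qqn q qqn qqn q qqn qqn qqn q; concatenated:

qqnqqnqqqnqqnqqqnqqnqqnqqqnqqnqqqnqqnqqnq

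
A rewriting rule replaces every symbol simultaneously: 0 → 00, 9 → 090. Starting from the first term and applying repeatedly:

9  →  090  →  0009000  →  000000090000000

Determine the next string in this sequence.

0000000000000009000000000000000

Applying the rule to each of the 15 symbols of 000000090000000 gives the pieces 00 00 00 00 00 00 00 090 00 00 00 00 00 00 00, which concatenate to the answer.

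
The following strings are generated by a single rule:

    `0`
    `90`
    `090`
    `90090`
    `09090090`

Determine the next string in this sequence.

9009009090090

From term 3 onward, concatenate the second-to-last term with the last: 0·90 = 090, 90·090 = 90090, …
The next term joins 90090 and 09090090.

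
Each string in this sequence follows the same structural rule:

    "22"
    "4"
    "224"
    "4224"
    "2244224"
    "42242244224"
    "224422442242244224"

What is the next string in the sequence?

This is a Fibonacci-style word recurrence s(k) = s(k−2)·s(k−1): e.g. 22·4 = 224.
So term 8 is 42242244224·224422442242244224.

42242244224224422442242244224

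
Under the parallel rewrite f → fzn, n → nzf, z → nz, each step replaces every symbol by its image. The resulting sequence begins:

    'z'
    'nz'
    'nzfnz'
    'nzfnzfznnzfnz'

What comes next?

Replace each of the 13 characters of nzfnzfznnzfnz in place — nzf nz fzn nzf nz fzn nz nzf nzf nz fzn nzf nz — and concatenate.

nzfnzfznnzfnzfznnznzfnzfnzfznnzfnz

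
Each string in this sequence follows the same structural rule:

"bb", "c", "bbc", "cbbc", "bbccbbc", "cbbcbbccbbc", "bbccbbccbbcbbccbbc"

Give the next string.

cbbcbbccbbcbbccbbccbbcbbccbbc

From term 3 onward, concatenate the second-to-last term with the last: bb·c = bbc, c·bbc = cbbc, …
So term 8 is cbbcbbccbbc·bbccbbccbbcbbccbbc.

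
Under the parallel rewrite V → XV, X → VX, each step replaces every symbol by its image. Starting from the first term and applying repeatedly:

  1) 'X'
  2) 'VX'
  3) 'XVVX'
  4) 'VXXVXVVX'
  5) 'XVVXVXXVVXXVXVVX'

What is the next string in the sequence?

Replace each of the 16 characters of XVVXVXXVVXXVXVVX in place — VX XV XV VX XV VX VX XV XV VX VX XV VX XV XV VX — and concatenate.

VXXVXVVXXVVXVXXVXVVXVXXVVXXVXVVX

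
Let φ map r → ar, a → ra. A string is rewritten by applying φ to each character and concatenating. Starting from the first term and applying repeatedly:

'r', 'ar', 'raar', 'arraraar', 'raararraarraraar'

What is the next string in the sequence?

arraraarraararraraararraarraraar

φ(raararraarraraar) expands symbol-by-symbol to ar ra ra ar ra ar ar ra ra ar ar ra ar ra ra ar; joining the 16 pieces gives the next term.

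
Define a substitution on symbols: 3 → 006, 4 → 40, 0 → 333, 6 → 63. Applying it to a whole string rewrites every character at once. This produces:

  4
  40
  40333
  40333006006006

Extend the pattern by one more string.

40333006006006333333633333336333333363

Replace each of the 14 characters of 40333006006006 in place — 40 333 006 006 006 333 333 63 333 333 63 333 333 63 — and concatenate.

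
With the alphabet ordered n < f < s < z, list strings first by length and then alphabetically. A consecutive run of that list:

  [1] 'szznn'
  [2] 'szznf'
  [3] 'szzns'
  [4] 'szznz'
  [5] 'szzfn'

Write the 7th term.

Continuing the enumeration 2 steps past szzfn: szzfn → szzff → (answer).

szzfs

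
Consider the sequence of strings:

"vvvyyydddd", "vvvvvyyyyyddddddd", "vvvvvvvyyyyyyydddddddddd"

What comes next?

Reading off run lengths: v runs 3, 5, 7; y runs 3, 5, 7; d runs 4, 7, 10 — each is linear in n (n = 1, 2, …).
At n = 4 the blocks have lengths 9, 9, 13.

vvvvvvvvvyyyyyyyyyddddddddddddd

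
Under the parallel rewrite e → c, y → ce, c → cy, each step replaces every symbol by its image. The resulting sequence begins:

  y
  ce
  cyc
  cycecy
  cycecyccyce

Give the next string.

Apply φ to cycecyccyce symbol by symbol: c→cy, y→ce, c→cy, e→c, c→cy, y→ce, c→cy, c→cy, y→ce, c→cy, e→c; joined: cy ce cy c cy ce cy cy ce cy c.

cycecyccycecycycecyc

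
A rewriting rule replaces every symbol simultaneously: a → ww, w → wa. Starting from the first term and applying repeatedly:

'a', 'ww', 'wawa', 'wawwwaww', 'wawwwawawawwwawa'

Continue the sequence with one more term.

Applying the rule to each of the 16 symbols of wawwwawawawwwawa gives the pieces wa ww wa wa wa ww wa ww wa ww wa wa wa ww wa ww, which concatenate to the answer.

wawwwawawawwwawwwawwwawawawwwaww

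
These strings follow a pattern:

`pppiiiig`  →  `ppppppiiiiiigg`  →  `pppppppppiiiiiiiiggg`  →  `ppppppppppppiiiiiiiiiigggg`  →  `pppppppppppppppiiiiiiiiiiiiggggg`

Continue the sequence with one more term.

ppppppppppppppppppiiiiiiiiiiiiiigggggg

Term n consists of 3n p's, followed by 2n+2 i's, followed by n g's (n = 1, 2, …).
At n = 6 the blocks have lengths 18, 14, 6.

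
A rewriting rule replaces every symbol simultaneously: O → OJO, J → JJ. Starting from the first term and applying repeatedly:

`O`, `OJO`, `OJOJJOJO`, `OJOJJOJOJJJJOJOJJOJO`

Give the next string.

OJOJJOJOJJJJOJOJJOJOJJJJJJJJOJOJJOJOJJJJOJOJJOJO

φ(OJOJJOJOJJJJOJOJJOJO) expands symbol-by-symbol to OJO JJ OJO JJ JJ OJO JJ OJO JJ JJ JJ JJ OJO JJ OJO JJ JJ OJO JJ OJO; joining the 20 pieces gives the next term.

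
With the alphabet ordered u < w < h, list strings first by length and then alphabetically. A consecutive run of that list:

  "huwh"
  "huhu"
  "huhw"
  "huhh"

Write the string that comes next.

hwuu

The successor of huhh increments the rightmost position that isn't already h and resets every position after it to u.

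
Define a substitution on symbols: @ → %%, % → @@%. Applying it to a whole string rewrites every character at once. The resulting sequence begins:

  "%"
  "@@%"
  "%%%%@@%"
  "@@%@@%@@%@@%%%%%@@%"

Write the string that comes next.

Rewriting the 19 symbols of @@%@@%@@%@@%%%%%@@% one by one yields %% %% @@% %% %% @@% %% %% @@% %% %% @@% @@% @@% @@% @@% %% %% @@%; concatenated:

%%%%@@%%%%%@@%%%%%@@%%%%%@@%@@%@@%@@%@@%%%%%@@%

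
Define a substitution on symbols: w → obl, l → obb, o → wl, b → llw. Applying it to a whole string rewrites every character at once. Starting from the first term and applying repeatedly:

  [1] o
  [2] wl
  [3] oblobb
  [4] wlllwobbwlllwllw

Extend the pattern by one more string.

Replace each of the 16 characters of wlllwobbwlllwllw in place — obl obb obb obb obl wl llw llw obl obb obb obb obl obb obb obl — and concatenate.

oblobbobbobboblwlllwllwoblobbobbobboblobbobbobl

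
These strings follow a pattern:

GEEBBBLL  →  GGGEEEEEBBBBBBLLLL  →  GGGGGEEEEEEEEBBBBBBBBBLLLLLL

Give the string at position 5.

GGGGGGGGGEEEEEEEEEEEEEEBBBBBBBBBBBBBBBLLLLLLLLLL

The n-th term is 2n-1 G's then 3n-1 E's then 3n B's then 2n L's (n = 1, 2, …).
For term 5, n = 5, so the run lengths are 9, 14, 15, 10.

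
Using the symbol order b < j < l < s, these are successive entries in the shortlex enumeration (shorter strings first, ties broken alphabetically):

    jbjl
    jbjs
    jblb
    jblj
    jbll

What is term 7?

Continuing the enumeration 2 steps past jbll: jbll → jbls → (answer).

jbsb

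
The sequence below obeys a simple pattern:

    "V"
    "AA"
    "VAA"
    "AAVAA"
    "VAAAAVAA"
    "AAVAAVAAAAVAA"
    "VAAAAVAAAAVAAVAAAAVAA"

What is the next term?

From term 3 onward, concatenate the second-to-last term with the last: V·AA = VAA, AA·VAA = AAVAA, …
So term 8 is AAVAAVAAAAVAA·VAAAAVAAAAVAAVAAAAVAA.

AAVAAVAAAAVAAVAAAAVAAAAVAAVAAAAVAA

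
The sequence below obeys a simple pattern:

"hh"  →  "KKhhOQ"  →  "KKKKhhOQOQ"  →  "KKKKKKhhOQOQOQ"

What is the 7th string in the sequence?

KKKKKKKKKKKKhhOQOQOQOQOQOQ

s(k+1) = KK·s(k)·OQ, so each term gains KK as a prefix and OQ as a suffix.
From KKKKKKhhOQOQOQ, 3 further steps: KKKKKKhhOQOQOQ → KKKKKKKKhhOQOQOQOQ → KKKKKKKKKKhhOQOQOQOQOQ → (answer).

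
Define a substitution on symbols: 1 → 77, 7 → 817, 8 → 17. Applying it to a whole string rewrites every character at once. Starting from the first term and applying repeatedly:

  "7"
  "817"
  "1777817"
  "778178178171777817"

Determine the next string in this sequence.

817817177781717778171777817778178178171777817

φ(778178178171777817) expands symbol-by-symbol to 817 817 17 77 817 17 77 817 17 77 817 77 817 817 817 17 77 817; joining the 18 pieces gives the next term.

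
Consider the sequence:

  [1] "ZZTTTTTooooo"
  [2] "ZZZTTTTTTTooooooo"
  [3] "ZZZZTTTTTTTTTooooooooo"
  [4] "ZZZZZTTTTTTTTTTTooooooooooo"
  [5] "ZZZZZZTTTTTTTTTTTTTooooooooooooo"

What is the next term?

Reading off run lengths: Z runs 2, 3, 4, 5, 6; T runs 5, 7, 9, 11, 13; o runs 5, 7, 9, 11, 13 — each is linear in n, where the shown terms are n = 2, 3, 4, 5, 6.
At n = 7 the blocks have lengths 7, 15, 15.

ZZZZZZZTTTTTTTTTTTTTTTooooooooooooooo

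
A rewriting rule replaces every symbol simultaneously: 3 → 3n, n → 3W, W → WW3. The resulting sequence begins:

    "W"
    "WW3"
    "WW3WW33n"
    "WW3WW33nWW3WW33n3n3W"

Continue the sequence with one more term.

Applying the rule to each of the 20 symbols of WW3WW33nWW3WW33n3n3W gives the pieces WW3 WW3 3n WW3 WW3 3n 3n 3W WW3 WW3 3n WW3 WW3 3n 3n 3W 3n 3W 3n WW3, which concatenate to the answer.

WW3WW33nWW3WW33n3n3WWW3WW33nWW3WW33n3n3W3n3W3nWW3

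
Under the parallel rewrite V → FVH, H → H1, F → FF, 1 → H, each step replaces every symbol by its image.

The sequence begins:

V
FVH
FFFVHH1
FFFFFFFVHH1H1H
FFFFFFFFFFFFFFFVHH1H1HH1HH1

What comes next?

Applying the rule to each of the 27 symbols of FFFFFFFFFFFFFFFVHH1H1HH1HH1 gives the pieces FF FF FF FF FF FF FF FF FF FF FF FF FF FF FF FVH H1 H1 H H1 H H1 H1 H H1 H1 H, which concatenate to the answer.

FFFFFFFFFFFFFFFFFFFFFFFFFFFFFFFVHH1H1HH1HH1H1HH1H1H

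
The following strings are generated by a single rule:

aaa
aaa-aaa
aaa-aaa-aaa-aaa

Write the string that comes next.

Each string is two copies of the previous one joined by '-'.
One more doubling of aaa-aaa-aaa-aaa gives the answer.

aaa-aaa-aaa-aaa-aaa-aaa-aaa-aaa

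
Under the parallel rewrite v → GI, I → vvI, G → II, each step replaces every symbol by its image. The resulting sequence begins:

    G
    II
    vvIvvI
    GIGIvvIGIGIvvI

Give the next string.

Replace each of the 14 characters of GIGIvvIGIGIvvI in place — II vvI II vvI GI GI vvI II vvI II vvI GI GI vvI — and concatenate.

IIvvIIIvvIGIGIvvIIIvvIIIvvIGIGIvvI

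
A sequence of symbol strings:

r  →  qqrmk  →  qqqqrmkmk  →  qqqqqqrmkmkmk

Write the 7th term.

Every step adds qq to the front and mk to the end of the previous string.
From qqqqqqrmkmkmk, 3 further steps: qqqqqqrmkmkmk → qqqqqqqqrmkmkmkmk → qqqqqqqqqqrmkmkmkmkmk → (answer).

qqqqqqqqqqqqrmkmkmkmkmkmk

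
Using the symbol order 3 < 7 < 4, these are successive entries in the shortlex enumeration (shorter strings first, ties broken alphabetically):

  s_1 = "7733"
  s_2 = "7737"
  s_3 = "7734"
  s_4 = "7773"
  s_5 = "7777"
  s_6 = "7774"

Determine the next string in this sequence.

7743

Treat 7774 as a base-3 numeral over the given alphabet and add one, carrying through any trailing 4's.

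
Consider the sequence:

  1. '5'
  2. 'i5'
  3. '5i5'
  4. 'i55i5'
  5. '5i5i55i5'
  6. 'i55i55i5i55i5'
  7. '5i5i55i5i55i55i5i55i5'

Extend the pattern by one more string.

This is a Fibonacci-style word recurrence s(k) = s(k−2)·s(k−1): e.g. 5·i5 = 5i5.
So term 8 is i55i55i5i55i5·5i5i55i5i55i55i5i55i5.

i55i55i5i55i55i5i55i5i55i55i5i55i5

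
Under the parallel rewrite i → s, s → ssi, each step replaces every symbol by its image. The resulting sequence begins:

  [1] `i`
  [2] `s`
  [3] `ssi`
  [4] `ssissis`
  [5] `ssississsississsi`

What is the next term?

ssississsississsissississsississsississis

Replace each of the 17 characters of ssississsississsi in place — ssi ssi s ssi ssi s ssi ssi ssi s ssi ssi s ssi ssi ssi s — and concatenate.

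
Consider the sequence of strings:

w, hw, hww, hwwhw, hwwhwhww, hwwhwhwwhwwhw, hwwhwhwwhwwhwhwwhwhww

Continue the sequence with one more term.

From term 3 onward, concatenate the last term with the second-to-last: hw·w = hww, hww·hw = hwwhw, …
So term 8 is hwwhwhwwhwwhwhwwhwhww·hwwhwhwwhwwhw.

hwwhwhwwhwwhwhwwhwhwwhwwhwhwwhwwhw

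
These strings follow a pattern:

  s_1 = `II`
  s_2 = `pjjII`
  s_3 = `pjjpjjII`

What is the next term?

Each term is the previous one with pjj prepended.
So the next term is pjj·pjjpjjII.

pjjpjjpjjII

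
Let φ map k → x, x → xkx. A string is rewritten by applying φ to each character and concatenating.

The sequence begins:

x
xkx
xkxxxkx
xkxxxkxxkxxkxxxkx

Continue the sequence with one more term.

xkxxxkxxkxxkxxxkxxkxxxkxxkxxxkxxkxxkxxxkx

φ(xkxxxkxxkxxkxxxkx) expands symbol-by-symbol to xkx x xkx xkx xkx x xkx xkx x xkx xkx x xkx xkx xkx x xkx; joining the 17 pieces gives the next term.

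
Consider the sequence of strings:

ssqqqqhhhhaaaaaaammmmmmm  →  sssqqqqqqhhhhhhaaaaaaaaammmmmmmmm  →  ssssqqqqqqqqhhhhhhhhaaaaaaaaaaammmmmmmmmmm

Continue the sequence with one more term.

sssssqqqqqqqqqqhhhhhhhhhhaaaaaaaaaaaaammmmmmmmmmmmm

Term n consists of n s's, followed by 2n q's, followed by 2n h's, followed by 2n+3 a's, followed by 2n+3 m's, where the shown terms are n = 2, 3, 4.
Setting n = 5 gives 5, 10, 10, 13, 13 characters in each block.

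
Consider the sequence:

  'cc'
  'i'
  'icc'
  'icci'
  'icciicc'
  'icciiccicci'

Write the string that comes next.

icciiccicciicciicc

Each term (from the third on) is the previous term followed by the one before it: term 3 = i·cc = icc.
So term 7 is icciiccicci·icciicc.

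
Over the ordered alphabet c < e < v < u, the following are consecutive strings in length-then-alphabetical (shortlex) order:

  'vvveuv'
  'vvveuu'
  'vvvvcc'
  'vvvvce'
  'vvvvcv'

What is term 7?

Stepping forward 2 times from vvvvcv: vvvvcv → vvvvcu, then the target.

vvvvec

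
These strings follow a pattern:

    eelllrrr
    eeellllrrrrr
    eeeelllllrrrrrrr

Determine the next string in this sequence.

Reading off run lengths: e runs 2, 3, 4; l runs 3, 4, 5; r runs 3, 5, 7 — each is linear in n, where the shown terms are n = 2, 3, 4.
For the next term, n = 5, so the run lengths are 5, 6, 9.

eeeeellllllrrrrrrrrr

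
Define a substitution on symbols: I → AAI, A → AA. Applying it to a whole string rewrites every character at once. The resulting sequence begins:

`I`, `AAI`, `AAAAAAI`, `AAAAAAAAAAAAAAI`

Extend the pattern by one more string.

AAAAAAAAAAAAAAAAAAAAAAAAAAAAAAI

φ(AAAAAAAAAAAAAAI) expands symbol-by-symbol to AA AA AA AA AA AA AA AA AA AA AA AA AA AA AAI; joining the 15 pieces gives the next term.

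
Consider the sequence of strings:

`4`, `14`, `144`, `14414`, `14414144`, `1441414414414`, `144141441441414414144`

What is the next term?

1441414414414144141441441414414414

This is a Fibonacci-style word recurrence s(k) = s(k−1)·s(k−2): e.g. 14·4 = 144.
The next term joins 144141441441414414144 and 1441414414414.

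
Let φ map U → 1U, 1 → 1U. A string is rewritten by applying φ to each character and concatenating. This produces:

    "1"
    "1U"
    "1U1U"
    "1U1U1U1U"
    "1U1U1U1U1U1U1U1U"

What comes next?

1U1U1U1U1U1U1U1U1U1U1U1U1U1U1U1U

φ(1U1U1U1U1U1U1U1U) expands symbol-by-symbol to 1U 1U 1U 1U 1U 1U 1U 1U 1U 1U 1U 1U 1U 1U 1U 1U; joining the 16 pieces gives the next term.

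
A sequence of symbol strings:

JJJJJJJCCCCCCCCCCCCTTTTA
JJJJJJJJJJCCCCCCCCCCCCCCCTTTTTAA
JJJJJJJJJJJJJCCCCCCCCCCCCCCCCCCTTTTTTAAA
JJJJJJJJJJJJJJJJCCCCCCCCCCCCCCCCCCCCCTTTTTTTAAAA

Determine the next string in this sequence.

JJJJJJJJJJJJJJJJJJJCCCCCCCCCCCCCCCCCCCCCCCCTTTTTTTTAAAAA

The n-th term is 3n-2 J's then 3n+3 C's then n+1 T's then n-2 A's, where the shown terms are n = 3, 4, 5, 6.
At n = 7 the blocks have lengths 19, 24, 8, 5.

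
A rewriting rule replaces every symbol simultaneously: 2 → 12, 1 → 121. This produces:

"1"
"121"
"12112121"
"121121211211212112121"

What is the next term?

Rewriting the 21 symbols of 121121211211212112121 one by one yields 121 12 121 121 12 121 12 121 121 12 121 121 12 121 12 121 121 12 121 12 121; concatenated:

1211212112112121121211211212112112121121211211212112121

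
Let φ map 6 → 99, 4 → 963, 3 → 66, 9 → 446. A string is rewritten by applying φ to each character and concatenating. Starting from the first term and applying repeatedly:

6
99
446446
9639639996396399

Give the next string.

4469966446996644644644699664469966446446

Replace each of the 16 characters of 9639639996396399 in place — 446 99 66 446 99 66 446 446 446 99 66 446 99 66 446 446 — and concatenate.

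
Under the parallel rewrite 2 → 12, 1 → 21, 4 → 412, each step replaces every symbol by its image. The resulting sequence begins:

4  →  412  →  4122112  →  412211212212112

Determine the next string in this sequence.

4122112122121122112122112212112

Replace each of the 15 characters of 412211212212112 in place — 412 21 12 12 21 21 12 21 12 12 21 12 21 21 12 — and concatenate.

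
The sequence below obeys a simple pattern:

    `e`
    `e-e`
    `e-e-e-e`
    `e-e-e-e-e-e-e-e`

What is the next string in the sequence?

e-e-e-e-e-e-e-e-e-e-e-e-e-e-e-e

Every step duplicates the string with '-' between the halves.
So the next term is two copies of e-e-e-e-e-e-e-e with '-' between the halves.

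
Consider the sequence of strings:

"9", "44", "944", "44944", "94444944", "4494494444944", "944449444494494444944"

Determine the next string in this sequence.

4494494444944944449444494494444944

Each term (from the third on) is the two preceding terms concatenated in order: term 3 = 9·44 = 944.
Continuing: 4494494444944 · 944449444494494444944 gives term 8.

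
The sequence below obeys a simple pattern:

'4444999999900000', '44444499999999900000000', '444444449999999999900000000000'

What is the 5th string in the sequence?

44444444444499999999999999900000000000000000

Term n consists of 2n 4's, followed by 2n+3 9's, followed by 3n-1 0's, where the shown terms are n = 2, 3, 4.
Setting n = 6 gives 12, 15, 17 characters in each block.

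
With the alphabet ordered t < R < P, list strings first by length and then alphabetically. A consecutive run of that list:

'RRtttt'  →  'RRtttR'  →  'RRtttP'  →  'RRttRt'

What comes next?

The successor of RRttRt increments the rightmost position that isn't already P and resets every position after it to t.

RRttRR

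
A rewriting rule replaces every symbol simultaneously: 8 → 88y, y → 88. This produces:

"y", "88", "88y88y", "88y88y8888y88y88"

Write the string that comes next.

88y88y8888y88y8888y88y88y88y8888y88y8888y88y

Replace each of the 16 characters of 88y88y8888y88y88 in place — 88y 88y 88 88y 88y 88 88y 88y 88y 88y 88 88y 88y 88 88y 88y — and concatenate.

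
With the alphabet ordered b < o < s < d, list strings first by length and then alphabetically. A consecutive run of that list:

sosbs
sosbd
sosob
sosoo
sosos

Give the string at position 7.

sossb

Continuing the enumeration 2 steps past sosos: sosos → sosod → (answer).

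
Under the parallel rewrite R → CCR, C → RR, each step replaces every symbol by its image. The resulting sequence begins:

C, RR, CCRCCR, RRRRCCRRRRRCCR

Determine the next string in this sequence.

CCRCCRCCRCCRRRRRCCRCCRCCRCCRCCRRRRRCCR

Replace each of the 14 characters of RRRRCCRRRRRCCR in place — CCR CCR CCR CCR RR RR CCR CCR CCR CCR CCR RR RR CCR — and concatenate.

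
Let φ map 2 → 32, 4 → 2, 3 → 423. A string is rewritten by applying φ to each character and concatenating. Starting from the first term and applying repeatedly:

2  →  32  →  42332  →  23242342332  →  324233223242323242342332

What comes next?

42332232423423323242332232423324233223242323242342332

φ(324233223242323242342332) expands symbol-by-symbol to 423 32 2 32 423 423 32 32 423 32 2 32 423 32 423 32 2 32 423 2 32 423 423 32; joining the 24 pieces gives the next term.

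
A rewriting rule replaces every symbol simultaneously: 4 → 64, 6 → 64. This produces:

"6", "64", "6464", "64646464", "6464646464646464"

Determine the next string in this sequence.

64646464646464646464646464646464

Applying the rule to each of the 16 symbols of 6464646464646464 gives the pieces 64 64 64 64 64 64 64 64 64 64 64 64 64 64 64 64, which concatenate to the answer.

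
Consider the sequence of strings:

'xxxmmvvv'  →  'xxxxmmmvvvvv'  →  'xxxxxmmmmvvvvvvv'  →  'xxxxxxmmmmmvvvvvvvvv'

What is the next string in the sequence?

xxxxxxxmmmmmmvvvvvvvvvvv

Reading off run lengths: x runs 3, 4, 5, 6; m runs 2, 3, 4, 5; v runs 3, 5, 7, 9 — each is linear in n, where the shown terms are n = 2, 3, 4, 5.
At n = 6 the blocks have lengths 7, 6, 11.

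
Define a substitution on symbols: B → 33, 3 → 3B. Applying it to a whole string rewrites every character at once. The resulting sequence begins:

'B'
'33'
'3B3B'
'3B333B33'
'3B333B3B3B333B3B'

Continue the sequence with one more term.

Rewriting the 16 symbols of 3B333B3B3B333B3B one by one yields 3B 33 3B 3B 3B 33 3B 33 3B 33 3B 3B 3B 33 3B 33; concatenated:

3B333B3B3B333B333B333B3B3B333B33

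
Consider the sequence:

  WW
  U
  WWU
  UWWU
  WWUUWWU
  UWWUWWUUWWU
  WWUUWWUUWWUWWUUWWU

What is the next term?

From term 3 onward, concatenate the second-to-last term with the last: WW·U = WWU, U·WWU = UWWU, …
Continuing: UWWUWWUUWWU · WWUUWWUUWWUWWUUWWU gives term 8.

UWWUWWUUWWUWWUUWWUUWWUWWUUWWU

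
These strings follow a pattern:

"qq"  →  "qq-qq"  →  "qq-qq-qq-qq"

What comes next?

Each string is two copies of the previous one joined by '-'.
Doubling qq-qq-qq-qq with '-' between the halves:

qq-qq-qq-qq-qq-qq-qq-qq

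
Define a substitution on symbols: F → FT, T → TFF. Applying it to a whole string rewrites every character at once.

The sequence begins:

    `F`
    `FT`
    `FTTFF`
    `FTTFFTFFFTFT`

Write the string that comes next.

Expanding FTTFFTFFFTFT: F→FT, T→TFF, T→TFF, F→FT, F→FT, T→TFF, F→FT, F→FT, F→FT, T→TFF, F→FT, T→TFF. Concatenated: FT TFF TFF FT FT TFF FT FT FT TFF FT TFF.

FTTFFTFFFTFTTFFFTFTFTTFFFTTFF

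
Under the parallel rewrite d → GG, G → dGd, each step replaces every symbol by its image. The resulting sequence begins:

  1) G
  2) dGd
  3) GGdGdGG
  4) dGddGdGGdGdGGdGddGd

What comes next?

Rewriting the 19 symbols of dGddGdGGdGdGGdGddGd one by one yields GG dGd GG GG dGd GG dGd dGd GG dGd GG dGd dGd GG dGd GG GG dGd GG; concatenated:

GGdGdGGGGdGdGGdGddGdGGdGdGGdGddGdGGdGdGGGGdGdGG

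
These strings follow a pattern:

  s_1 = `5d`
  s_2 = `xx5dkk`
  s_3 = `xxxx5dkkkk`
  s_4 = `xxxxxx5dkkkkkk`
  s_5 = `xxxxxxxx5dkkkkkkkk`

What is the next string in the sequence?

Each term wraps the previous one in xx on the left and kk on the right.
Applying this once more to xxxxxxxx5dkkkkkkkk:

xxxxxxxxxx5dkkkkkkkkkk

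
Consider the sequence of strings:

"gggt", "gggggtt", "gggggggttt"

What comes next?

The n-th term is 2n-1 g's then n-1 t's, where the shown terms are n = 2, 3, 4.
Setting n = 5 gives 9, 4 characters in each block.

gggggggggtttt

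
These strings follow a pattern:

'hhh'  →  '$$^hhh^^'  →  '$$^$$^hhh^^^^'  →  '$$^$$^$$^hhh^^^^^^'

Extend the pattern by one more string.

$$^$$^$$^$$^hhh^^^^^^^^

Each term wraps the previous one in $$^ on the left and ^^ on the right.
One more step from $$^$$^$$^hhh^^^^^^ gives the answer.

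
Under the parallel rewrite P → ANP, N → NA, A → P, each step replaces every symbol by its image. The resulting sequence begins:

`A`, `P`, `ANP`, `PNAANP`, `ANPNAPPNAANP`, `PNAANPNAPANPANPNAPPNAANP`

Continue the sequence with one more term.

Replace each of the 24 characters of PNAANPNAPANPANPNAPPNAANP in place — ANP NA P P NA ANP NA P ANP P NA ANP P NA ANP NA P ANP ANP NA P P NA ANP — and concatenate.

ANPNAPPNAANPNAPANPPNAANPPNAANPNAPANPANPNAPPNAANP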